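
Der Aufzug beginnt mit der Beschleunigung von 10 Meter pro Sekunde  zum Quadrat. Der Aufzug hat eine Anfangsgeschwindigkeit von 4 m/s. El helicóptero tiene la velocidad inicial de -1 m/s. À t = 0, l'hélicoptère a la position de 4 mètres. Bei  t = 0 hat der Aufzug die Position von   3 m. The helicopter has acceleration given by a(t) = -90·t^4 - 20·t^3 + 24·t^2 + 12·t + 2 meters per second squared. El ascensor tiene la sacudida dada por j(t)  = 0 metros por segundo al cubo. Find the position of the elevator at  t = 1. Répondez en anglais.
Starting from jerk j(t) = 0, we take 3 integrals. Taking ∫j(t)dt and applying a(0) = 10, we find a(t) = 10. The antiderivative of acceleration, with v(0) = 4, gives velocity: v(t) = 10·t + 4. The integral of velocity, with x(0) = 3, gives position: x(t) = 5·t^2 + 4·t + 3. From the given position equation x(t) = 5·t^2 + 4·t + 3, we substitute t = 1 to get x = 12.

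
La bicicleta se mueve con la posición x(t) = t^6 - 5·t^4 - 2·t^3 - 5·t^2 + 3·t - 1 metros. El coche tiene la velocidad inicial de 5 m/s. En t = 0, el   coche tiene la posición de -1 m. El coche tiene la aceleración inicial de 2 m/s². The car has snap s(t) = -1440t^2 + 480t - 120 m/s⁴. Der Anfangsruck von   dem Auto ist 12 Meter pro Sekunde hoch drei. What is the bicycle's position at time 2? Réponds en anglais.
Using x(t) = t^6 - 5·t^4 - 2·t^3 - 5·t^2 + 3·t - 1 and substituting t = 2, we find x = -47.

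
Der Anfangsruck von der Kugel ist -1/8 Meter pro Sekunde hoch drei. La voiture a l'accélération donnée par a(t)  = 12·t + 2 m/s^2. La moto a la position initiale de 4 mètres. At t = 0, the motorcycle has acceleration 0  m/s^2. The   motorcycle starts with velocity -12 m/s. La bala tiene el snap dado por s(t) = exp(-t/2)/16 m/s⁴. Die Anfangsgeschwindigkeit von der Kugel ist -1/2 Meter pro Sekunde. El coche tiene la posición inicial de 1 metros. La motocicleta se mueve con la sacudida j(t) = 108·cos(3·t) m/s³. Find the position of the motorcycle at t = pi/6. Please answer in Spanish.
Partiendo de la sacudida j(t) = 108·cos(3·t), tomamos 3 integrales. Integrando la sacudida y usando la condición inicial a(0) = 0, obtenemos a(t) = 36·sin(3·t). La integral de la aceleración es la velocidad. Usando v(0) = -12, obtenemos v(t) = -12·cos(3·t). Tomando ∫v(t)dt y aplicando x(0) = 4, encontramos x(t) = 4 - 4·sin(3·t). Usando x(t) = 4 - 4·sin(3·t) y sustituyendo t = pi/6, encontramos x = 0.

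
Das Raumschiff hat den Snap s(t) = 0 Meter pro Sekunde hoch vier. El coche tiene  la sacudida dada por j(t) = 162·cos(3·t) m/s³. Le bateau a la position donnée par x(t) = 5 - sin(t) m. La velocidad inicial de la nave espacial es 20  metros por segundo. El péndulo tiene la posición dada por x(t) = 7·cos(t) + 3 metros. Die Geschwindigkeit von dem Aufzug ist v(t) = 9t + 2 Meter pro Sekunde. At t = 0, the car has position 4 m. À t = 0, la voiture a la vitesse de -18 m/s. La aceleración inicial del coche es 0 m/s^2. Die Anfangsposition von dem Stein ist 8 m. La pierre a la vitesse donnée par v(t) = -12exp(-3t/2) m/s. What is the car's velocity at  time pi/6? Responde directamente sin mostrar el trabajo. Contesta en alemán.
Die Antwort ist 0.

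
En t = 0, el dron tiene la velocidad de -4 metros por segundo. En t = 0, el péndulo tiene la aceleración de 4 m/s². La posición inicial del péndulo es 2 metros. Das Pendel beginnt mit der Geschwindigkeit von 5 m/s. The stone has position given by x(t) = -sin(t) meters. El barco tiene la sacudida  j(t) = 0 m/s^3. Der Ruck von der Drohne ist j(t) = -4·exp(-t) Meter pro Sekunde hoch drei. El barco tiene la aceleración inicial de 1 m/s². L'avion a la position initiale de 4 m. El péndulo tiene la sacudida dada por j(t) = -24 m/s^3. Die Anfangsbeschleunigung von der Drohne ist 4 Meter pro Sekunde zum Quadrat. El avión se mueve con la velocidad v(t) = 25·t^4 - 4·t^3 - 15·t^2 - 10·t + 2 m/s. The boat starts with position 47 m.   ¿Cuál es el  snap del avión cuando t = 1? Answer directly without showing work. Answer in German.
Die Antwort ist 576.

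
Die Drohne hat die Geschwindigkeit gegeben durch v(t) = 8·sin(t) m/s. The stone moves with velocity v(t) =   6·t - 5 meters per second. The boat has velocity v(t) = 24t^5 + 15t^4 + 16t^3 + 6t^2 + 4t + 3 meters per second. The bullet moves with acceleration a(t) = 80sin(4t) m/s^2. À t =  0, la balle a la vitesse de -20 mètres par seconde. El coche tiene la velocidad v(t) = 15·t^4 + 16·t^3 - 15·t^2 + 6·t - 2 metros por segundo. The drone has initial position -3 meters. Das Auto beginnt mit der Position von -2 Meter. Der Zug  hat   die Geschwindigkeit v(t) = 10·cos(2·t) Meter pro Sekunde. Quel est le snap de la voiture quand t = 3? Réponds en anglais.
We must differentiate our velocity equation v(t) = 15·t^4 + 16·t^3 - 15·t^2 + 6·t - 2 3 times. Differentiating velocity, we get acceleration: a(t) = 60·t^3 + 48·t^2 - 30·t + 6. The derivative of acceleration gives jerk: j(t) = 180·t^2 + 96·t - 30. The derivative of jerk gives snap: s(t) = 360·t + 96. From the given snap equation s(t) = 360·t + 96, we substitute t = 3 to get s = 1176.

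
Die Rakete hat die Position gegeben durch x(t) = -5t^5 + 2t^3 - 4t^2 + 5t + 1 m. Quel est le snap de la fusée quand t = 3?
Nous devons dériver notre équation de la position x(t) = -5·t^5 + 2·t^3 - 4·t^2 + 5·t + 1 4 fois. La dérivée de la position donne la vitesse: v(t) = -25·t^4 + 6·t^2 - 8·t + 5. La dérivée de la vitesse donne l'accélération: a(t) = -100·t^3 + 12·t - 8. En dérivant l'accélération, nous obtenons le jerk: j(t) = 12 - 300·t^2. La dérivée du jerk donne le snap: s(t) = -600·t. De l'équation du snap s(t) = -600·t, nous substituons t = 3 pour obtenir s = -1800.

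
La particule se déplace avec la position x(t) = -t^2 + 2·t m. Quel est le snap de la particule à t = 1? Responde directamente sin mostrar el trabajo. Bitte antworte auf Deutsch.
s(1) = 0.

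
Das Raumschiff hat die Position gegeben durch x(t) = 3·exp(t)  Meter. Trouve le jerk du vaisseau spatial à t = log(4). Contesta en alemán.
Ausgehend von der Position x(t) = 3·exp(t), nehmen wir 3 Ableitungen. Mit d/dt von x(t) finden wir v(t) = 3·exp(t). Durch Ableiten von der Geschwindigkeit erhalten wir die Beschleunigung: a(t) = 3·exp(t). Mit d/dt von a(t) finden wir j(t) = 3·exp(t). Wir haben den Ruck j(t) = 3·exp(t). Durch Einsetzen von t = log(4): j(log(4)) = 12.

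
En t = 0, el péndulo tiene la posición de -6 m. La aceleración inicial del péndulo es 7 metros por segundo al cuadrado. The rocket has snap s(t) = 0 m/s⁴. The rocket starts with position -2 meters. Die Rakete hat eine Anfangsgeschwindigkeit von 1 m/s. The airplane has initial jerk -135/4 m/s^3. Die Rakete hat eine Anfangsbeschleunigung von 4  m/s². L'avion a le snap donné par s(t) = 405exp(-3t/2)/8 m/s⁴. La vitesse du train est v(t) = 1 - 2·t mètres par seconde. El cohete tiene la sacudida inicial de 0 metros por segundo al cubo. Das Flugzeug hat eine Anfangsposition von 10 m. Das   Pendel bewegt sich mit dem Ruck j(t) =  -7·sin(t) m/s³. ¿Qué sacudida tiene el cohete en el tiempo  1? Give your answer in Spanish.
Necesitamos integrar nuestra ecuación del snap s(t) = 0 1 vez. Integrando el snap y usando la condición inicial j(0) = 0, obtenemos j(t) = 0. De la ecuación de la sacudida j(t) = 0, sustituimos t = 1 para obtener j = 0.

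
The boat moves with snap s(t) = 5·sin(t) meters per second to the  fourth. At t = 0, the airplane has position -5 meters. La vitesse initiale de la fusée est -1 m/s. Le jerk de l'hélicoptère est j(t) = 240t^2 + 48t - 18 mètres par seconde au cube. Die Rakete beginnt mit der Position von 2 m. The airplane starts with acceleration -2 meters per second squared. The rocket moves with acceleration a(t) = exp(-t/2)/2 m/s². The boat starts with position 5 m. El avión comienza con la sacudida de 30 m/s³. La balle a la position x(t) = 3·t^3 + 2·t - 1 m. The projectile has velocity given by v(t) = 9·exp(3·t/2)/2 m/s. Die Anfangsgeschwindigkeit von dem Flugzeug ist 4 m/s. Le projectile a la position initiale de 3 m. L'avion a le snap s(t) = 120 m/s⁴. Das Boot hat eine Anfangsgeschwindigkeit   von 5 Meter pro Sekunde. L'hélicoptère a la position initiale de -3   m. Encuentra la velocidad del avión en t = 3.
Para resolver esto, necesitamos tomar 3 integrales de nuestra ecuación del snap s(t) = 120. Integrando el snap y usando la condición inicial j(0) = 30, obtenemos j(t) = 120·t + 30. La antiderivada de la sacudida, con a(0) = -2, da la aceleración: a(t) = 60·t^2 + 30·t - 2. La integral de la aceleración es la velocidad. Usando v(0) = 4, obtenemos v(t) = 20·t^3 + 15·t^2 - 2·t + 4. Tenemos la velocidad v(t) = 20·t^3 + 15·t^2 - 2·t + 4. Sustituyendo t = 3: v(3) = 673.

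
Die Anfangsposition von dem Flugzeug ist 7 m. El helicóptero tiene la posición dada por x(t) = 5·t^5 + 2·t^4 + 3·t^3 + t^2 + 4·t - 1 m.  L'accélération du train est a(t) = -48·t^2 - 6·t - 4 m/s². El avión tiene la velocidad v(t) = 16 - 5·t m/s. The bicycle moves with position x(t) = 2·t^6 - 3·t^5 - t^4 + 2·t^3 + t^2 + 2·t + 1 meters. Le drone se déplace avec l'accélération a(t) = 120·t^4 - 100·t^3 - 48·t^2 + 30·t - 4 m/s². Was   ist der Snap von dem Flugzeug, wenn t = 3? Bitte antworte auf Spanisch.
Para resolver esto, necesitamos tomar 3 derivadas de nuestra ecuación de la velocidad v(t) = 16 - 5·t. La derivada de la velocidad da la aceleración: a(t) = -5. Derivando la aceleración, obtenemos la sacudida: j(t) = 0. Tomando d/dt de j(t), encontramos s(t) = 0. Tenemos el snap s(t) = 0. Sustituyendo t = 3: s(3) = 0.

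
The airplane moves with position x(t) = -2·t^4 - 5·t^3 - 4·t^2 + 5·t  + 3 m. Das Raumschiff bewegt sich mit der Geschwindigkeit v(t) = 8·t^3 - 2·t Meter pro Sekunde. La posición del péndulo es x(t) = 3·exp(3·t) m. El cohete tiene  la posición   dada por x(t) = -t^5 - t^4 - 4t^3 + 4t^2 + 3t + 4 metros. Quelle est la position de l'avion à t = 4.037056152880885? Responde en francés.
De l'équation de la position x(t) = -2·t^4 - 5·t^3 - 4·t^2 + 5·t + 3, nous substituons t = 4.037056152880885 pour obtenir x = -902.220158139610.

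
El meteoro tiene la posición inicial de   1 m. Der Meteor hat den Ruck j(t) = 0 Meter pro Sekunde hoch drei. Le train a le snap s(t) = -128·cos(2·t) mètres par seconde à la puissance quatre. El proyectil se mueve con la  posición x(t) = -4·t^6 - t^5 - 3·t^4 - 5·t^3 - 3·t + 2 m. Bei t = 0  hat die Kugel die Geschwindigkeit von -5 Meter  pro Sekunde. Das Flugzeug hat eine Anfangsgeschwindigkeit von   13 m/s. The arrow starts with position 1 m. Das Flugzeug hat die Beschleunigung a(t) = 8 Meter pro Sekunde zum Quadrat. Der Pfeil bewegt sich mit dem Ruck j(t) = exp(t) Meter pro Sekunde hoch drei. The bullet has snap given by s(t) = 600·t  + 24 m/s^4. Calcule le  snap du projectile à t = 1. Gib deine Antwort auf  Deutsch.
Wir müssen unsere Gleichung für die Position x(t) = -4·t^6 - t^5 - 3·t^4 - 5·t^3 - 3·t + 2 4-mal ableiten. Mit d/dt von x(t) finden wir v(t) = -24·t^5 - 5·t^4 - 12·t^3 - 15·t^2 - 3. Mit d/dt von v(t) finden wir a(t) = -120·t^4 - 20·t^3 - 36·t^2 - 30·t. Mit d/dt von a(t) finden wir j(t) = -480·t^3 - 60·t^2 - 72·t - 30. Die Ableitung von dem Ruck ergibt den Snap: s(t) = -1440·t^2 - 120·t - 72. Wir haben den Snap s(t) = -1440·t^2 - 120·t - 72. Durch Einsetzen von t = 1: s(1) = -1632.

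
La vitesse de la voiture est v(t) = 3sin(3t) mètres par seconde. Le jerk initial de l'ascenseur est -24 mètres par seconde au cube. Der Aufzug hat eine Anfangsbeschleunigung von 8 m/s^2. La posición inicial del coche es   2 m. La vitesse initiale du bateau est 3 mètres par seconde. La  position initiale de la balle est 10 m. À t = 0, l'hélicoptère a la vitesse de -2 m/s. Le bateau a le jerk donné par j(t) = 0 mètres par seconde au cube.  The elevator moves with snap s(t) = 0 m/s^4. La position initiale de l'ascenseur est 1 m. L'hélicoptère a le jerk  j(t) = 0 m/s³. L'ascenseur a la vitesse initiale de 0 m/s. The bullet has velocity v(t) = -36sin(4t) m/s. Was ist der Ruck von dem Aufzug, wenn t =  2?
Um dies zu lösen, müssen wir 1 Stammfunktion unserer Gleichung für den Snap s(t) = 0 finden. Die Stammfunktion von dem Snap ist der Ruck. Mit j(0) = -24 erhalten wir j(t) = -24. Aus der Gleichung für den Ruck j(t) = -24, setzen wir t = 2 ein und erhalten j = -24.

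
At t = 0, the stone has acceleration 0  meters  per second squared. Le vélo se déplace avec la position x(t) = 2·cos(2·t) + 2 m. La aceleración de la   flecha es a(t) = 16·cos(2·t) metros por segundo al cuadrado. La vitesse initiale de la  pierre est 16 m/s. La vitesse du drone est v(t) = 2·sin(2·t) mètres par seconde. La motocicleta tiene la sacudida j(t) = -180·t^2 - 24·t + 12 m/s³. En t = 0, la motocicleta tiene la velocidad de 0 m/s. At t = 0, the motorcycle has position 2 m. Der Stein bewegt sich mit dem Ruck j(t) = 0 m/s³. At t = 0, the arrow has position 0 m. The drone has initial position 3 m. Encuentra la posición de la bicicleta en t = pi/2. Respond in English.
We have position x(t) = 2·cos(2·t) + 2. Substituting t = pi/2: x(pi/2) = 0.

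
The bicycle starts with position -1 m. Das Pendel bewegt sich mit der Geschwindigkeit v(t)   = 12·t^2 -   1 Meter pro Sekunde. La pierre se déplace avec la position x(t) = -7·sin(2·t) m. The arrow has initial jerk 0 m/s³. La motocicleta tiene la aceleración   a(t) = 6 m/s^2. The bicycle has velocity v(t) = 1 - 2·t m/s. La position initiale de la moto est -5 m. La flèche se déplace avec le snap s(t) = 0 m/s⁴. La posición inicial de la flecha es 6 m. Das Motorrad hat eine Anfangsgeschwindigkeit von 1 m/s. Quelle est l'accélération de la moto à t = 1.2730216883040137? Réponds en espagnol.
Tenemos la aceleración a(t) = 6. Sustituyendo t = 1.2730216883040137: a(1.2730216883040137) = 6.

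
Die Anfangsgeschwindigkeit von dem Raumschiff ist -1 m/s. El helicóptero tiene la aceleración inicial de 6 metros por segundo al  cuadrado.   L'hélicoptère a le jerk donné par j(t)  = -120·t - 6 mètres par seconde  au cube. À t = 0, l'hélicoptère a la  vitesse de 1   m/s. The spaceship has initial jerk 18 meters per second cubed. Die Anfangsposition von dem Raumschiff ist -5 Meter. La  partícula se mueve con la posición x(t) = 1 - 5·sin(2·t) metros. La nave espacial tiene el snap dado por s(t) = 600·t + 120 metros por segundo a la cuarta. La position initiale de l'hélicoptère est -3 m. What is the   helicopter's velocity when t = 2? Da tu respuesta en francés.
Pour résoudre ceci, nous devons prendre 2 primitives de notre équation du jerk j(t) = -120·t - 6. L'intégrale du jerk, avec a(0) = 6, donne l'accélération: a(t) = -60·t^2 - 6·t + 6. En intégrant l'accélération et en utilisant la condition initiale v(0) = 1, nous obtenons v(t) = -20·t^3 - 3·t^2 + 6·t + 1. En utilisant v(t) = -20·t^3 - 3·t^2 + 6·t + 1 et en substituant t = 2, nous trouvons v = -159.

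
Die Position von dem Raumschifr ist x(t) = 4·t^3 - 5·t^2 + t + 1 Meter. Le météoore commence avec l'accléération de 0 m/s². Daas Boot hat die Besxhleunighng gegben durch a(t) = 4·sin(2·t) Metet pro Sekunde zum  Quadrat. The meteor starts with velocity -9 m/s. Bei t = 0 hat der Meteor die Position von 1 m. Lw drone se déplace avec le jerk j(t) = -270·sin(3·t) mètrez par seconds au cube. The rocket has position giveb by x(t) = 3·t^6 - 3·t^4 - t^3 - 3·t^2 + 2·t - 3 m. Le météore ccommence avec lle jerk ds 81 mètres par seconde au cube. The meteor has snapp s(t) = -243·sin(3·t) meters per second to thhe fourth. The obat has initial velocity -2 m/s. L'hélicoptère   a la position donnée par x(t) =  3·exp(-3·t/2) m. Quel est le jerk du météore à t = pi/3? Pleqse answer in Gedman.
Wir müssen die Stammfunktion unserer Gleichung für den Snap s(t) = -243·sin(3·t) 1-mal finden. Mit ∫s(t)dt und Anwendung von j(0) = 81, finden wir j(t) = 81·cos(3·t). Mit j(t) = 81·cos(3·t) und Einsetzen von t = pi/3, finden wir j = -81.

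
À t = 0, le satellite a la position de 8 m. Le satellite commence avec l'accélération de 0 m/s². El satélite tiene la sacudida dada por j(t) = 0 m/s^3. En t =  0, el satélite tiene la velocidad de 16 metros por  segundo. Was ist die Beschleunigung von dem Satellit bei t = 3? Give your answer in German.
Wir müssen die Stammfunktion unserer Gleichung für den Ruck j(t) = 0 1-mal finden. Das Integral von dem Ruck ist die Beschleunigung. Mit a(0) = 0 erhalten wir a(t) = 0. Mit a(t) = 0 und Einsetzen von t = 3, finden wir a = 0.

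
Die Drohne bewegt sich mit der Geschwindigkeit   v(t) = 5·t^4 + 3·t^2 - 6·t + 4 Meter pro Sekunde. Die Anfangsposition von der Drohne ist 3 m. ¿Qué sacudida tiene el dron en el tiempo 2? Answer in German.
Wir müssen unsere Gleichung für die Geschwindigkeit v(t) = 5·t^4 + 3·t^2 - 6·t + 4 2-mal ableiten. Durch Ableiten von der Geschwindigkeit erhalten wir die Beschleunigung: a(t) = 20·t^3 + 6·t - 6. Die Ableitung von der Beschleunigung ergibt den Ruck: j(t) = 60·t^2 + 6. Aus der Gleichung für den Ruck j(t) = 60·t^2 + 6, setzen wir t = 2 ein und erhalten j = 246.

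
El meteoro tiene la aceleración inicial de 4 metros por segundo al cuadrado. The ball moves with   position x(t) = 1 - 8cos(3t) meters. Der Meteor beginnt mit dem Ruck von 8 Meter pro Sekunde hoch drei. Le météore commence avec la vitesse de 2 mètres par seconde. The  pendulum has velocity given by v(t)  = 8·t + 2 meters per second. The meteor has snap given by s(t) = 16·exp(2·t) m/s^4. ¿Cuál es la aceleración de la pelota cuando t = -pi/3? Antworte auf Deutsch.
Um dies zu lösen, müssen wir 2 Ableitungen unserer Gleichung für die Position x(t) = 1 - 8·cos(3·t) nehmen. Die Ableitung von der Position ergibt die Geschwindigkeit: v(t) = 24·sin(3·t). Mit d/dt von v(t) finden wir a(t) = 72·cos(3·t). Aus der Gleichung für die Beschleunigung a(t) = 72·cos(3·t), setzen wir t = -pi/3 ein und erhalten a = -72.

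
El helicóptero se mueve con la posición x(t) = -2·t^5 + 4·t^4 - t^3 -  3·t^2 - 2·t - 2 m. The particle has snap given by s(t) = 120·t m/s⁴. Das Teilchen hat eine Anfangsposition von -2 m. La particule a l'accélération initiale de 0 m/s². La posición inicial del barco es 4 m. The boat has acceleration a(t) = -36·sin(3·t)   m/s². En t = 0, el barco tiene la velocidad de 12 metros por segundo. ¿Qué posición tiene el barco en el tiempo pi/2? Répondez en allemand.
Um dies zu lösen, müssen wir 2 Integrale unserer Gleichung für die Beschleunigung a(t) = -36·sin(3·t) finden. Das Integral von der Beschleunigung, mit v(0) = 12, ergibt die Geschwindigkeit: v(t) = 12·cos(3·t). Durch Integration von der Geschwindigkeit und Verwendung der Anfangsbedingung x(0) = 4, erhalten wir x(t) = 4·sin(3·t) + 4. Aus der Gleichung für die Position x(t) = 4·sin(3·t) + 4, setzen wir t = pi/2 ein und erhalten x = 0.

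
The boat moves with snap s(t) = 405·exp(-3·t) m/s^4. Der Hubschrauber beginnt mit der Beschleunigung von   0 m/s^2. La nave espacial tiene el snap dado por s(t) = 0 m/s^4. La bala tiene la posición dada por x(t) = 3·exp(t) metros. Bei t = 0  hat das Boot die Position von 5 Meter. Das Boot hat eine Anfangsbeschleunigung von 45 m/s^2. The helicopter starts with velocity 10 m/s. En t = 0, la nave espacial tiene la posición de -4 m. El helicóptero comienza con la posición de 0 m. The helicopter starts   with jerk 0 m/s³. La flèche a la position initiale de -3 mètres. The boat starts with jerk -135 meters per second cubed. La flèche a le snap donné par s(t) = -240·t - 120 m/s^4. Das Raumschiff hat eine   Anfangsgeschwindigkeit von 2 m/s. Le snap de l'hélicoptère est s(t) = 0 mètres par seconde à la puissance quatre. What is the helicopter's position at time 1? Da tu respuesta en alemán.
Wir müssen unsere Gleichung für den Snap s(t) = 0 4-mal integrieren. Das Integral von dem Snap ist der Ruck. Mit j(0) = 0 erhalten wir j(t) = 0. Durch Integration von dem Ruck und Verwendung der Anfangsbedingung a(0) = 0, erhalten wir a(t) = 0. Durch Integration von der Beschleunigung und Verwendung der Anfangsbedingung v(0) = 10, erhalten wir v(t) = 10. Durch Integration von der Geschwindigkeit und Verwendung der Anfangsbedingung x(0) = 0, erhalten wir x(t) = 10·t. Mit x(t) = 10·t und Einsetzen von t = 1, finden wir x = 10.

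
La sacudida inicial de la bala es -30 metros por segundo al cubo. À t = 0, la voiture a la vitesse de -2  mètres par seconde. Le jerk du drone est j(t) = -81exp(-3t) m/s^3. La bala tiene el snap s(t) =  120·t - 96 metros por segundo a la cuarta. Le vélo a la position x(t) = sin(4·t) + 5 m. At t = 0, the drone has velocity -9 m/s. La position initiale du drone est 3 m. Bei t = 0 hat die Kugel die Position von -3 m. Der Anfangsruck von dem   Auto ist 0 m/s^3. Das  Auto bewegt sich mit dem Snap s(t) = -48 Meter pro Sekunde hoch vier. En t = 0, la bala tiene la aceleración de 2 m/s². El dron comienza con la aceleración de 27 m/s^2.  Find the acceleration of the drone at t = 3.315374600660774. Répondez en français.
Nous devons intégrer notre équation du jerk j(t) = -81·exp(-3·t) 1 fois. La primitive du jerk est l'accélération. En utilisant a(0) = 27, nous obtenons a(t) = 27·exp(-3·t). Nous avons l'accélération a(t) = 27·exp(-3·t). En substituant t = 3.315374600660774: a(3.315374600660774) = 0.00129365085723226.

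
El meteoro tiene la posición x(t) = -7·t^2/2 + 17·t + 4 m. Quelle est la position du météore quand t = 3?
De l'équation de la position x(t) = -7·t^2/2 + 17·t + 4, nous substituons t = 3 pour obtenir x = 47/2.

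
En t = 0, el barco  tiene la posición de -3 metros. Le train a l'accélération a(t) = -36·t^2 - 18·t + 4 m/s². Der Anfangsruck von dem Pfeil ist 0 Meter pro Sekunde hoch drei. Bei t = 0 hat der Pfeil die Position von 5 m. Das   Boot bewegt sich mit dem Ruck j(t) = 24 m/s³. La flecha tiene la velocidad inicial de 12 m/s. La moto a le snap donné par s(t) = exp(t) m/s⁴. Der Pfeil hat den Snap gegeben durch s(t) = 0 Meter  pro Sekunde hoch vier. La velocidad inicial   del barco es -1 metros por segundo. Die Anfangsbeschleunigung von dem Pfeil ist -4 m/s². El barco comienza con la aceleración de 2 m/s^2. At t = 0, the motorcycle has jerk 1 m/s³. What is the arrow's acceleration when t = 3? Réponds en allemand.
Ausgehend von dem Snap s(t) = 0, nehmen wir 2 Stammfunktionen. Die Stammfunktion von dem Snap, mit j(0) = 0, ergibt den Ruck: j(t) = 0. Die Stammfunktion von dem Ruck ist die Beschleunigung. Mit a(0) = -4 erhalten wir a(t) = -4. Aus der Gleichung für die Beschleunigung a(t) = -4, setzen wir t = 3 ein und erhalten a = -4.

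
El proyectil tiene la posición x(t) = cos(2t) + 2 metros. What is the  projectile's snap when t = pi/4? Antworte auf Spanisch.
Partiendo de la posición x(t) = cos(2·t) + 2, tomamos 4 derivadas. Derivando la posición, obtenemos la velocidad: v(t) = -2·sin(2·t). La derivada de la velocidad da la aceleración: a(t) = -4·cos(2·t). La derivada de la aceleración da la sacudida: j(t) = 8·sin(2·t). La derivada de la sacudida da el snap: s(t) = 16·cos(2·t). Tenemos el snap s(t) = 16·cos(2·t). Sustituyendo t = pi/4: s(pi/4) = 0.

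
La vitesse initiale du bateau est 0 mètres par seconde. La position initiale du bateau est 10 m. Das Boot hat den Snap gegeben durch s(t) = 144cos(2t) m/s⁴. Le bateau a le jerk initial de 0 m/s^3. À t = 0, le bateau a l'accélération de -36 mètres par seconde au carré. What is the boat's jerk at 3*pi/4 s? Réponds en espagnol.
Debemos encontrar la integral de nuestra ecuación del snap s(t) = 144·cos(2·t) 1 vez. Tomando ∫s(t)dt y aplicando j(0) = 0, encontramos j(t) = 72·sin(2·t). De la ecuación de la sacudida j(t) = 72·sin(2·t), sustituimos t = 3*pi/4 para obtener j = -72.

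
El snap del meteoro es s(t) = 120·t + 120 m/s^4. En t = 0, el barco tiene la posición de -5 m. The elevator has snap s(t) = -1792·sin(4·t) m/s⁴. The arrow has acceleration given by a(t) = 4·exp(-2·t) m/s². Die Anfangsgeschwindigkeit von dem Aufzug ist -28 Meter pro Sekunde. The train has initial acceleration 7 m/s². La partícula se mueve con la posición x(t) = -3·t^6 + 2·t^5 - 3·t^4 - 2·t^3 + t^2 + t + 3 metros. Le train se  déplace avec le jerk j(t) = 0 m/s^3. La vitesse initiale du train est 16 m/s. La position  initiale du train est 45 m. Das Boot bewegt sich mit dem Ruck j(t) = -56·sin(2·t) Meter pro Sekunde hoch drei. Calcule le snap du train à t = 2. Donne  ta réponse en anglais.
We must differentiate our jerk equation j(t) = 0 1 time. Differentiating jerk, we get snap: s(t) = 0. We have snap s(t) = 0. Substituting t = 2: s(2) = 0.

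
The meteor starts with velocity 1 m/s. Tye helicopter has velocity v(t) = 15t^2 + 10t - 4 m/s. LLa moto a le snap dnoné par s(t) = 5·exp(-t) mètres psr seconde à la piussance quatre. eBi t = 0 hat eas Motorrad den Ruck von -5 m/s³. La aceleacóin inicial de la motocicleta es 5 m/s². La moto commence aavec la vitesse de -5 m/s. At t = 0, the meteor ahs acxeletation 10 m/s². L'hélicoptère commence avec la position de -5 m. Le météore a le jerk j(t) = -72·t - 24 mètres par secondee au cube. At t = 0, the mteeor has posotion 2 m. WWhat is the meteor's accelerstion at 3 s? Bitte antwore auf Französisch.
Nous devons trouver l'intégrale de notre équation du jerk j(t) = -72·t - 24 1 fois. L'intégrale du jerk est l'accélération. En utilisant a(0) = 10, nous obtenons a(t) = -36·t^2 - 24·t + 10. Nous avons l'accélération a(t) = -36·t^2 - 24·t + 10. En substituant t = 3: a(3) = -386.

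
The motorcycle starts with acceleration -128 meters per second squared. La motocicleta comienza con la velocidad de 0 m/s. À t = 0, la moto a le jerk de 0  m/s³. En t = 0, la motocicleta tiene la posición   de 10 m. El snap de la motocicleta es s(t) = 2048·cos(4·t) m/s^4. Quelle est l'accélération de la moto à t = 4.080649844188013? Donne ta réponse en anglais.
To find the answer, we compute 2 antiderivatives of s(t) = 2048·cos(4·t). Finding the antiderivative of s(t) and using j(0) = 0: j(t) = 512·sin(4·t). The integral of jerk, with a(0) = -128, gives acceleration: a(t) = -128·cos(4·t). From the given acceleration equation a(t) = -128·cos(4·t), we substitute t = 4.080649844188013 to get a = 104.573867897110.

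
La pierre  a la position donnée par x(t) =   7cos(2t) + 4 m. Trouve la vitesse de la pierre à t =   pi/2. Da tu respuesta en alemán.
Wir müssen unsere Gleichung für die Position x(t) = 7·cos(2·t) + 4 1-mal ableiten. Durch Ableiten von der Position erhalten wir die Geschwindigkeit: v(t) = -14·sin(2·t). Mit v(t) = -14·sin(2·t) und Einsetzen von t = pi/2, finden wir v = 0.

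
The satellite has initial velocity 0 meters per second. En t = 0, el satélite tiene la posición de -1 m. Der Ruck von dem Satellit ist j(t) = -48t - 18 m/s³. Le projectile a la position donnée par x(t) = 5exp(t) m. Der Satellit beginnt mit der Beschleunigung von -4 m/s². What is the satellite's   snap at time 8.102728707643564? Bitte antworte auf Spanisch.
Para resolver esto, necesitamos tomar 1 derivada de nuestra ecuación de la sacudida j(t) = -48·t - 18. Tomando d/dt de j(t), encontramos s(t) = -48. De la ecuación del snap s(t) = -48, sustituimos t = 8.102728707643564 para obtener s = -48.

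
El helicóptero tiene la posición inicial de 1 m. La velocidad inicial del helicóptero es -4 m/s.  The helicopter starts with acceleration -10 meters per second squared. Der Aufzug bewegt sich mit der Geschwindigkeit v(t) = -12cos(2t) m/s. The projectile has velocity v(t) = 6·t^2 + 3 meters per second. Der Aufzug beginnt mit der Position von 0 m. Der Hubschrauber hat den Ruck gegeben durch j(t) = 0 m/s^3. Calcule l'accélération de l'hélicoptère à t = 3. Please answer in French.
Pour résoudre ceci, nous devons prendre 1 intégrale de notre équation du jerk j(t) = 0. En prenant ∫j(t)dt et en appliquant a(0) = -10, nous trouvons a(t) = -10. Nous avons l'accélération a(t) = -10. En substituant t = 3: a(3) = -10.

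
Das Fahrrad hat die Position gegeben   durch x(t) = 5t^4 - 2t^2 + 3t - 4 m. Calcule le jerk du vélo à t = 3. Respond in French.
En partant de la position x(t) = 5·t^4 - 2·t^2 + 3·t - 4, nous prenons 3 dérivées. En dérivant la position, nous obtenons la vitesse: v(t) = 20·t^3 - 4·t + 3. En dérivant la vitesse, nous obtenons l'accélération: a(t) = 60·t^2 - 4. En dérivant l'accélération, nous obtenons le jerk: j(t) = 120·t. De l'équation du jerk j(t) = 120·t, nous substituons t = 3 pour obtenir j = 360.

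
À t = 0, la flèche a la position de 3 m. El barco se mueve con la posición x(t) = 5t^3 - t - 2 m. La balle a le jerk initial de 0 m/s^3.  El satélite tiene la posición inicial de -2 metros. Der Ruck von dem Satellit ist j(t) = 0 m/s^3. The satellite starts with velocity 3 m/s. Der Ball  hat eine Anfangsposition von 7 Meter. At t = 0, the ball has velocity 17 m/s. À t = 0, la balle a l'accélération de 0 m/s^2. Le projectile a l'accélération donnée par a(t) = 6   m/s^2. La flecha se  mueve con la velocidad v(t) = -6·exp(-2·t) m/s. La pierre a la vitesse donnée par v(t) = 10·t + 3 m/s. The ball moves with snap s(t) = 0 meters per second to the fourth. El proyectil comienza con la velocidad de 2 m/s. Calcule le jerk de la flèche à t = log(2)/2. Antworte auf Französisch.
Nous devons dériver notre équation de la vitesse v(t) = -6·exp(-2·t) 2 fois. En dérivant la vitesse, nous obtenons l'accélération: a(t) = 12·exp(-2·t). En dérivant l'accélération, nous obtenons le jerk: j(t) = -24·exp(-2·t). En utilisant j(t) = -24·exp(-2·t) et en substituant t = log(2)/2, nous trouvons j = -12.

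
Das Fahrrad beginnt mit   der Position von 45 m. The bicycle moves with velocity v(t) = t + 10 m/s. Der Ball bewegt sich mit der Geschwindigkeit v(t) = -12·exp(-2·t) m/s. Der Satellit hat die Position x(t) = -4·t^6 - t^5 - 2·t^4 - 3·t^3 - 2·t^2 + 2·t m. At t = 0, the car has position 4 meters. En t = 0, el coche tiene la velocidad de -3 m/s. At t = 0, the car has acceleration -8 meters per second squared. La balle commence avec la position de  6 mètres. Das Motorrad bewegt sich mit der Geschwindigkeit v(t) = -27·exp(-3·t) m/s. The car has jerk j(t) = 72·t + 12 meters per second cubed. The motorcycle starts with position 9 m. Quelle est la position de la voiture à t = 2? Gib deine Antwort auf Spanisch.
Debemos encontrar la antiderivada de nuestra ecuación de la sacudida j(t) = 72·t + 12 3 veces. La integral de la sacudida, con a(0) = -8, da la aceleración: a(t) = 36·t^2 + 12·t - 8. Tomando ∫a(t)dt y aplicando v(0) = -3, encontramos v(t) = 12·t^3 + 6·t^2 - 8·t - 3. Integrando la velocidad y usando la condición inicial x(0) = 4, obtenemos x(t) = 3·t^4 + 2·t^3 - 4·t^2 - 3·t + 4. De la ecuación de la posición x(t) = 3·t^4 + 2·t^3 - 4·t^2 - 3·t + 4, sustituimos t = 2 para obtener x = 46.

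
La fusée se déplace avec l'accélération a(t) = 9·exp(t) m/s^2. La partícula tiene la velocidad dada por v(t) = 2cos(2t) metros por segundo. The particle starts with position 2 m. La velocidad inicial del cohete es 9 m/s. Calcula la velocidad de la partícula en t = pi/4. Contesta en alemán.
Mit v(t) = 2·cos(2·t) und Einsetzen von t = pi/4, finden wir v = 0.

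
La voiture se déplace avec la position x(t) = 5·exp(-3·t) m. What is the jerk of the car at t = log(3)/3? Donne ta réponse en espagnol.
Debemos derivar nuestra ecuación de la posición x(t) = 5·exp(-3·t) 3 veces. La derivada de la posición da la velocidad: v(t) = -15·exp(-3·t). Tomando d/dt de v(t), encontramos a(t) = 45·exp(-3·t). Tomando d/dt de a(t), encontramos j(t) = -135·exp(-3·t). Tenemos la sacudida j(t) = -135·exp(-3·t). Sustituyendo t = log(3)/3: j(log(3)/3) = -45.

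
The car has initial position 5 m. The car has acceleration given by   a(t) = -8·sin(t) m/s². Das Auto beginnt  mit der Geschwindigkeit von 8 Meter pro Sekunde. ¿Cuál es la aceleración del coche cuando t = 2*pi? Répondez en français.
Nous avons l'accélération a(t) = -8·sin(t). En substituant t = 2*pi: a(2*pi) = 0.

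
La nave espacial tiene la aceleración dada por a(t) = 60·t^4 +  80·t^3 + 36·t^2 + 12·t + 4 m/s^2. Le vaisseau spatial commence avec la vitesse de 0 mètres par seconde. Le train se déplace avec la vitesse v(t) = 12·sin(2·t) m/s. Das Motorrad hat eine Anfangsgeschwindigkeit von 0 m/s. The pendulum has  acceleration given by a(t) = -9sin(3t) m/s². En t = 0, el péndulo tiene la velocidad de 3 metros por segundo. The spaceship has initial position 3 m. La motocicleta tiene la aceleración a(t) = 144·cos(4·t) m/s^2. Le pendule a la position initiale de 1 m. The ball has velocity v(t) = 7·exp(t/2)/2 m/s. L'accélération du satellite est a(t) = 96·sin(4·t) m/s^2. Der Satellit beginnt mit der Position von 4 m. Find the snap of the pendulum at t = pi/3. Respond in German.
Wir müssen unsere Gleichung für die Beschleunigung a(t) = -9·sin(3·t) 2-mal ableiten. Durch Ableiten von der Beschleunigung erhalten wir den Ruck: j(t) = -27·cos(3·t). Die Ableitung von dem Ruck ergibt den Snap: s(t) = 81·sin(3·t). Mit s(t) = 81·sin(3·t) und Einsetzen von t = pi/3, finden wir s = 0.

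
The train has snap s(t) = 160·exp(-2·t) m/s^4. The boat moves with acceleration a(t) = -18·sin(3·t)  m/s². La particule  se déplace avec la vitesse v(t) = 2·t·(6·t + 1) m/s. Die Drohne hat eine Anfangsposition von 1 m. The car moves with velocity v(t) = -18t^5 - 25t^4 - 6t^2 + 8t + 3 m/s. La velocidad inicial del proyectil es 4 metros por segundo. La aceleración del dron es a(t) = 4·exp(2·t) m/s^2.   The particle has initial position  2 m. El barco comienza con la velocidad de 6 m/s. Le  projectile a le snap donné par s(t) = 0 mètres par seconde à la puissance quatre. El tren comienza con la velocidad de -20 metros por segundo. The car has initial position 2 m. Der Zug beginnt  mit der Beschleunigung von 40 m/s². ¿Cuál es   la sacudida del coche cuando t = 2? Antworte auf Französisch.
Pour résoudre ceci, nous devons prendre 2 dérivées de notre équation de la vitesse v(t) = -18·t^5 - 25·t^4 - 6·t^2 + 8·t + 3. La dérivée de la vitesse donne l'accélération: a(t) = -90·t^4 - 100·t^3 - 12·t + 8. La dérivée de l'accélération donne le jerk: j(t) = -360·t^3 - 300·t^2 - 12. En utilisant j(t) = -360·t^3 - 300·t^2 - 12 et en substituant t = 2, nous trouvons j = -4092.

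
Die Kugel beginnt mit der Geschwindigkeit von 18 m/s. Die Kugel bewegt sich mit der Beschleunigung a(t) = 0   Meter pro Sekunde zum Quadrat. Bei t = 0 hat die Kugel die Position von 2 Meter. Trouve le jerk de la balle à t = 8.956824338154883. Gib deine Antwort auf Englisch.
To solve this, we need to take 1 derivative of our acceleration equation a(t) = 0. Differentiating acceleration, we get jerk: j(t) = 0. Using j(t) = 0 and substituting t = 8.956824338154883, we find j = 0.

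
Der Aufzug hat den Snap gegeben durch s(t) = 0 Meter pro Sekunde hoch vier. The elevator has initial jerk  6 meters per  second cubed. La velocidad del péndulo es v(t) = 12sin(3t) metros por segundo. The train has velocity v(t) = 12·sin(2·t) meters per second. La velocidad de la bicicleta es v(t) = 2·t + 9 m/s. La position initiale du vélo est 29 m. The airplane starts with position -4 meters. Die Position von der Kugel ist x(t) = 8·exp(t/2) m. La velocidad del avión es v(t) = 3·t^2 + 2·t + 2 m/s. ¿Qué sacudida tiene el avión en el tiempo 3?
Debemos derivar nuestra ecuación de la velocidad v(t) = 3·t^2 + 2·t + 2 2 veces. Tomando d/dt de v(t), encontramos a(t) = 6·t + 2. Derivando la aceleración, obtenemos la sacudida: j(t) = 6. De la ecuación de la sacudida j(t) = 6, sustituimos t = 3 para obtener j = 6.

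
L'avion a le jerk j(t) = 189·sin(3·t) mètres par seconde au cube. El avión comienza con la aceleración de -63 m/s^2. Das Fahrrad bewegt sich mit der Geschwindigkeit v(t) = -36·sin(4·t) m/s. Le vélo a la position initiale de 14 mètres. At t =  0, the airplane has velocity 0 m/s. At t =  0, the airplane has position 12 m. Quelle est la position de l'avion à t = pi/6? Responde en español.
Debemos encontrar la integral de nuestra ecuación de la sacudida j(t) = 189·sin(3·t) 3 veces. La antiderivada de la sacudida es la aceleración. Usando a(0) = -63, obtenemos a(t) = -63·cos(3·t). Integrando la aceleración y usando la condición inicial v(0) = 0, obtenemos v(t) = -21·sin(3·t). La antiderivada de la velocidad, con x(0) = 12, da la posición: x(t) = 7·cos(3·t) + 5. De la ecuación de la posición x(t) = 7·cos(3·t) + 5, sustituimos t = pi/6 para obtener x = 5.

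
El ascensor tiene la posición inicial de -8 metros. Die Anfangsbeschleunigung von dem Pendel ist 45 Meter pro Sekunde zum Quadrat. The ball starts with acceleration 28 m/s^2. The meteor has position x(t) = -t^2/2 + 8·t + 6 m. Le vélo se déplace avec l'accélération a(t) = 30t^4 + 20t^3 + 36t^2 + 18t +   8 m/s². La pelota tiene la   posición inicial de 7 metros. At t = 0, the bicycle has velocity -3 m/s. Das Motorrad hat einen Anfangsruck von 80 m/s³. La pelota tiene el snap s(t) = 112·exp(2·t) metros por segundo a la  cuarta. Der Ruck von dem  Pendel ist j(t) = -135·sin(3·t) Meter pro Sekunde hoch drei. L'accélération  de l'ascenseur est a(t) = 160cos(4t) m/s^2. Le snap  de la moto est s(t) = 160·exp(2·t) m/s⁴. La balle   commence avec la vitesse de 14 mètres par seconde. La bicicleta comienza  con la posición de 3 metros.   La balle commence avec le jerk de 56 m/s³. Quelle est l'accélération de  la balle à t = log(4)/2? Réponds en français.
Pour résoudre ceci, nous devons prendre 2 primitives de notre équation du snap s(t) = 112·exp(2·t). L'intégrale du snap, avec j(0) = 56, donne le jerk: j(t) = 56·exp(2·t). En intégrant le jerk et en utilisant la condition initiale a(0) = 28, nous obtenons a(t) = 28·exp(2·t). En utilisant a(t) = 28·exp(2·t) et en substituant t = log(4)/2, nous trouvons a = 112.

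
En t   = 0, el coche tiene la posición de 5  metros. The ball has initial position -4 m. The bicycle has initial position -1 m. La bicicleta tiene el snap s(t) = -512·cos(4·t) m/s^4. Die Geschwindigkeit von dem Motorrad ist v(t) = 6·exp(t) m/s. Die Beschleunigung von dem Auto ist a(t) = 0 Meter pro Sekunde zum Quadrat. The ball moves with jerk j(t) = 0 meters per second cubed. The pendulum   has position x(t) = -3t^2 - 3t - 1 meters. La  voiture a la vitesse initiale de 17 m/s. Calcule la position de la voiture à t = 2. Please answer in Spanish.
Partiendo de la aceleración a(t) = 0, tomamos 2 antiderivadas. La antiderivada de la aceleración es la velocidad. Usando v(0) = 17, obtenemos v(t) = 17. Tomando ∫v(t)dt y aplicando x(0) = 5, encontramos x(t) = 17·t + 5. Tenemos la posición x(t) = 17·t + 5. Sustituyendo t = 2: x(2) = 39.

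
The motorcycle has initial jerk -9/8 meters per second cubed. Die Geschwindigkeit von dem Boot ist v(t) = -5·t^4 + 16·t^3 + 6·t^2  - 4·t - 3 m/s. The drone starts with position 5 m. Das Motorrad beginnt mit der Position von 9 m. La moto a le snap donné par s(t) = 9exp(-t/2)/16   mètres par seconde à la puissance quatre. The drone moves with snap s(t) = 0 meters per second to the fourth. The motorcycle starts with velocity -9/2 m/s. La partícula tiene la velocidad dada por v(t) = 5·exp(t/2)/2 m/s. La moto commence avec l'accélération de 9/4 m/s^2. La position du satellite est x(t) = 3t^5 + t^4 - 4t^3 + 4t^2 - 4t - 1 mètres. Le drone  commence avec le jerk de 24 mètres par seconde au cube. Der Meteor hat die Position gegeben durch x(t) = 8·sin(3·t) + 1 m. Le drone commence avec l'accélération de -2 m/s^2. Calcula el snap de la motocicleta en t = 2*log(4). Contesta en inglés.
Using s(t) = 9·exp(-t/2)/16 and substituting t = 2*log(4), we find s = 9/64.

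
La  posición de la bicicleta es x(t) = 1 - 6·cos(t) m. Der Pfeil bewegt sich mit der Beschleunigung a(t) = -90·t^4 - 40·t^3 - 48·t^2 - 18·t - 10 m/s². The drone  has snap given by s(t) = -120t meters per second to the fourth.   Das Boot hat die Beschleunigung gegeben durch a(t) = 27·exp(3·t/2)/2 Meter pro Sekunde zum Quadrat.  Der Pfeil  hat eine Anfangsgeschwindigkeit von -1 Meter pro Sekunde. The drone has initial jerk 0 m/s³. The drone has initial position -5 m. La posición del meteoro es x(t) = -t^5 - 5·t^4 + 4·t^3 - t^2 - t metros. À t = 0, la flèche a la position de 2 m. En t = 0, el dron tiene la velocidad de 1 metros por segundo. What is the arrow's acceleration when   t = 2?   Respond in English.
We have acceleration a(t) = -90·t^4 - 40·t^3 - 48·t^2 - 18·t - 10. Substituting t = 2: a(2) = -1998.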